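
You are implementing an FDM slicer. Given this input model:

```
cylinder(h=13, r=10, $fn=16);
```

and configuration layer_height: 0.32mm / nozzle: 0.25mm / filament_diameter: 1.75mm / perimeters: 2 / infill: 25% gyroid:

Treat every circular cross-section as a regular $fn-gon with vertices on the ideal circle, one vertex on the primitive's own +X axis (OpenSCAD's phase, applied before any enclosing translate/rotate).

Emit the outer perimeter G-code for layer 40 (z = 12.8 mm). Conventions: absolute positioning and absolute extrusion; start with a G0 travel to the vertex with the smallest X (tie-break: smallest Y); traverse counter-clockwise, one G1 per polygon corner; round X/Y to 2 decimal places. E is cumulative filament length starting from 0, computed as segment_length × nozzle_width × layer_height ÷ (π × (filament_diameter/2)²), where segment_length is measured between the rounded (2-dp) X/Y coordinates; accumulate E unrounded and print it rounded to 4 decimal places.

At z = 12.8 mm: the r=10 cylinder contributes a regular 16-gon of circumradius 10. The outline is a single polygon with 16 vertices. Extrusion per mm of travel: 0.25 × 0.32 / (π × 0.875²) = 0.033260. Accumulating E over each segment gives final E = 2.0766.

G0 X-10.00 Y0.00 Z12.80
G1 X-9.24 Y-3.83 E0.1299
G1 X-7.07 Y-7.07 E0.2596
G1 X-3.83 Y-9.24 E0.3893
G1 X0.00 Y-10.00 E0.5191
G1 X3.83 Y-9.24 E0.6490
G1 X7.07 Y-7.07 E0.7787
G1 X9.24 Y-3.83 E0.9084
G1 X10.00 Y0.00 E1.0383
G1 X9.24 Y3.83 E1.1681
G1 X7.07 Y7.07 E1.2978
G1 X3.83 Y9.24 E1.4275
G1 X0.00 Y10.00 E1.5574
G1 X-3.83 Y9.24 E1.6873
G1 X-7.07 Y7.07 E1.8170
G1 X-9.24 Y3.83 E1.9467
G1 X-10.00 Y0.00 E2.0766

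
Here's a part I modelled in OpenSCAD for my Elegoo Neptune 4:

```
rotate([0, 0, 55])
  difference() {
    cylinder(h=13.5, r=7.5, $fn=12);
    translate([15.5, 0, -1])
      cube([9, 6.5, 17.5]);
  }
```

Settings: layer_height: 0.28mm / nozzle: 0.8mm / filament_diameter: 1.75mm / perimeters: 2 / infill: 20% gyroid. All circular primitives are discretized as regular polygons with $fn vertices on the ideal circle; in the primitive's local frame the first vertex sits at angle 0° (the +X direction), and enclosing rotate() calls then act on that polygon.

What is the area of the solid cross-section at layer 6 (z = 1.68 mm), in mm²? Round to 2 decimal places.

168.75 mm²

At z = 1.68 mm: the cylinder: section is a regular 12-gon, circumradius r=7.5 (area = (12/2)·7.500²·sin(360°/12) = 168.75 mm²); the 9×6.5 cube at (15.5, 0) contributes its full rectangle (area 58.50 mm²); Taking the first minus the rest: starting from the r=7.5 cylinder (168.75 mm²), the 9×6.5 cube at (15.5, 0) misses the remaining region (no effect) — area = 168.75 mm²; (whole slice rotated 55° about Z — lengths, areas and connectivity unchanged). Overall, the cross-section is a single solid region. Net area = 168.75 mm².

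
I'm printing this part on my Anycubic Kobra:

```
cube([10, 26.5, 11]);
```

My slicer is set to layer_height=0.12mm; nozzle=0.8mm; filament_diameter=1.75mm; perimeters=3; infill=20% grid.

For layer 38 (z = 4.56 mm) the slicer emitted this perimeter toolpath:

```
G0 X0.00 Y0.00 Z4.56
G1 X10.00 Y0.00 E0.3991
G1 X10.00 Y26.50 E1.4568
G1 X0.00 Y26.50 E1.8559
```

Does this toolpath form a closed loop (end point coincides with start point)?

Start point (G0): (0.00, 0.00). End point (last G1): the path does not return to the start — open.

no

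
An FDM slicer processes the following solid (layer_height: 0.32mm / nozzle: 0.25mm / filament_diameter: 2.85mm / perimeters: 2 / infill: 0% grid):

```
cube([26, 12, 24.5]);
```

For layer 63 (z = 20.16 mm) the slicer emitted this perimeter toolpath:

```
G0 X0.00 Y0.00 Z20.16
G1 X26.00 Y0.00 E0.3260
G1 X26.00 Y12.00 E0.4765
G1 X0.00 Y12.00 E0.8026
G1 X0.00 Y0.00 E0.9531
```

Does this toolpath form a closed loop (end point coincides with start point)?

yes

Start point (G0): (0.00, 0.00). End point (last G1): the path returns to the start — closed.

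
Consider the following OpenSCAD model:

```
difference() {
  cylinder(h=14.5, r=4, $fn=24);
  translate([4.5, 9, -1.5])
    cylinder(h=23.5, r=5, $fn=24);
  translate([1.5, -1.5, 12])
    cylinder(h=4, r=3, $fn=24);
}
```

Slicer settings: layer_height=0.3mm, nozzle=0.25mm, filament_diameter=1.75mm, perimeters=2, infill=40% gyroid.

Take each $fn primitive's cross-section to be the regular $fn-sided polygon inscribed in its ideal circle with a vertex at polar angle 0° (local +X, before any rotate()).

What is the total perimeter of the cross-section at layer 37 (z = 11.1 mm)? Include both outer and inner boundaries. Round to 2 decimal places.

At z = 11.1 mm: the r=4 cylinder contributes a regular 24-gon of circumradius 4 (perimeter = 2·24·4.000·sin(180°/24) = 25.06 mm); the r=5 cylinder at (4.5, 9) gives a regular 24-gon of circumradius 5 (constant along its height) (perimeter = 2·24·5.000·sin(180°/24) = 31.33 mm); the cylinder at (1.5, -1.5) is absent (z outside [12, 16]); Taking the first minus the rest: starting from the r=4 cylinder, the r=5 cylinder at (4.5, 9) misses the remaining region (no effect) — boundary = 25.06 mm. Overall, the cross-section is a single solid region. Total boundary length (outer) = 25.06 mm.

25.06 mm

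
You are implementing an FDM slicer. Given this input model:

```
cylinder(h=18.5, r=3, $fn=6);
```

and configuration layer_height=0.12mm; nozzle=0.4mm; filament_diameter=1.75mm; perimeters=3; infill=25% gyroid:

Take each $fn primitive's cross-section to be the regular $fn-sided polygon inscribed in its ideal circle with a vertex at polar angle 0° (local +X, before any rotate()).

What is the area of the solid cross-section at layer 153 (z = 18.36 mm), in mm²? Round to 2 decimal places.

At z = 18.36 mm: the r=3 cylinder gives a regular 6-gon of circumradius 3 (constant along its height) (area = (6/2)·3.000²·sin(360°/6) = 23.38 mm²). Overall, the cross-section is a single solid region. Net area = 23.38 mm².

23.38 mm²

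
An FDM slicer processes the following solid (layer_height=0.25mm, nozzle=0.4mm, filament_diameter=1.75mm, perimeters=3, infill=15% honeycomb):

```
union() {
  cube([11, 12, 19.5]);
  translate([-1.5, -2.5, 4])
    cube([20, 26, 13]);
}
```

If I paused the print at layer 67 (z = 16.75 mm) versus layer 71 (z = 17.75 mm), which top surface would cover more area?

Layer 67 (z = 16.75): the cube (footprint 11×12) is included at this height (area 132.00 mm²); the cube at (-1.5, -2.5) (footprint 20×26) is included at this height (area 520.00 mm²); Taking the union: the 11×12 cube lies entirely inside the 20×26 cube at (-1.5, -2.5), so the union is just the 20×26 cube at (-1.5, -2.5) — area = 520.00 mm². So its area = 520.00 mm². Layer 71 (z = 17.75): the cube (footprint 11×12) is included at this height (area 132.00 mm²); the cube at (-1.5, -2.5) is absent (z outside [4, 17]); Taking the union: only the 11×12 cube is present, so the union is just that shape — area = 132.00 mm². So its area = 132.00 mm². Layer 67 is larger (520.00 vs 132.00 mm²).

layer 67 (z = 16.75 mm)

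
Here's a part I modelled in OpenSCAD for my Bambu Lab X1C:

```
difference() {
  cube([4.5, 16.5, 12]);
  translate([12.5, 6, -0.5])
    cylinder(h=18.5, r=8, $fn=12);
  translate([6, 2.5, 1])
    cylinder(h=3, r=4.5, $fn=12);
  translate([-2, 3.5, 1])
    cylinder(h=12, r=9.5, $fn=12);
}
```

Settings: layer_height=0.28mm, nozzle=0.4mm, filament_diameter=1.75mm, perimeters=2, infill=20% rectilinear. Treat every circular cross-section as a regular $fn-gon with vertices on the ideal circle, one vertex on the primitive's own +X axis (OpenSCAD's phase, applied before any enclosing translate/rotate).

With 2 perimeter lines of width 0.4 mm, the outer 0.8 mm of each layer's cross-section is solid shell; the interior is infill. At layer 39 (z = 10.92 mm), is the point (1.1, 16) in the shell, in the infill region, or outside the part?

At z = 10.92 mm: the 4.5×16.5 cube contributes its full rectangle; the r=8 cylinder at (12.5, 6) contributes a regular 12-gon of circumradius 8; the cylinder at (6, 2.5) is absent (z outside [1, 4]); the cylinder at (-2, 3.5): section is a regular 12-gon, circumradius r=9.5; After the difference (first − rest): starting from the 4.5×16.5 cube, the r=8 cylinder at (12.5, 6) misses the remaining region (no effect); the r=9.5 cylinder at (-2, 3.5) partially overlaps it — only the 52.25 mm² overlap (of its 270.75 mm²) is removed, clipping the outline — 1 connected region. Overall, the cross-section is a single solid region. The nearest boundary edge runs (0.00, 16.50)→(4.50, 16.50); distance from the point to it = 0.50 mm. The point is inside the cross-section, 0.50 mm from the nearest boundary — within the 0.8 mm shell band (2 × 0.4).

shell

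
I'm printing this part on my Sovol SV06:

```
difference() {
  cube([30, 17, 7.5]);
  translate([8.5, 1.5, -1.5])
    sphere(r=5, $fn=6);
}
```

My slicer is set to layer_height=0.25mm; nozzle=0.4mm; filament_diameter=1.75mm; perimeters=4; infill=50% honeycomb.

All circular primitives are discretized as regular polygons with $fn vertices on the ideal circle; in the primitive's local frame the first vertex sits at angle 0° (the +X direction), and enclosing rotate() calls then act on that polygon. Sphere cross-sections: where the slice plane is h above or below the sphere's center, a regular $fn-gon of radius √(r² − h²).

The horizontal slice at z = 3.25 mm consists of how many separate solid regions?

1

At z = 3.25 mm: the cube is present — its section is the full 30×17 rectangle; the r=5 sphere at (8.5, 1.5) contributes a regular 6-gon of circumradius √(5²−4.75²) = 1.561; After the difference (first − rest): starting from the 30×17 cube, the r=5 sphere at (8.5, 1.5) lies wholly inside it (removes its full 6.33 mm² and its 9.37 mm outline becomes a hole wall) — 1 connected region with 1 hole. The result has 1 disconnected region.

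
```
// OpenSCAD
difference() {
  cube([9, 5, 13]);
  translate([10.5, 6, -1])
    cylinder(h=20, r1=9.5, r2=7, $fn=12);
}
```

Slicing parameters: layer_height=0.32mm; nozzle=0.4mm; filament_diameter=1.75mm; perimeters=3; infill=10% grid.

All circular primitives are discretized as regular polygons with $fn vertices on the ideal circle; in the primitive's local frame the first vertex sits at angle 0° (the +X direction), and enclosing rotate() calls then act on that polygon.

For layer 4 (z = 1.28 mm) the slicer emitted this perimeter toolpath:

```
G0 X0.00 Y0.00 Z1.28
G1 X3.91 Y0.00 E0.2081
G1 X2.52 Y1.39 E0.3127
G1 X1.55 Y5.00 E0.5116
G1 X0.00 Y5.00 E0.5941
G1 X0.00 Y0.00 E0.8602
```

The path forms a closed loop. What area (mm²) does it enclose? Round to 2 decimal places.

Apply the shoelace formula to the sequence of (X, Y) vertices; enclosed area = 11.82 mm².

11.82 mm²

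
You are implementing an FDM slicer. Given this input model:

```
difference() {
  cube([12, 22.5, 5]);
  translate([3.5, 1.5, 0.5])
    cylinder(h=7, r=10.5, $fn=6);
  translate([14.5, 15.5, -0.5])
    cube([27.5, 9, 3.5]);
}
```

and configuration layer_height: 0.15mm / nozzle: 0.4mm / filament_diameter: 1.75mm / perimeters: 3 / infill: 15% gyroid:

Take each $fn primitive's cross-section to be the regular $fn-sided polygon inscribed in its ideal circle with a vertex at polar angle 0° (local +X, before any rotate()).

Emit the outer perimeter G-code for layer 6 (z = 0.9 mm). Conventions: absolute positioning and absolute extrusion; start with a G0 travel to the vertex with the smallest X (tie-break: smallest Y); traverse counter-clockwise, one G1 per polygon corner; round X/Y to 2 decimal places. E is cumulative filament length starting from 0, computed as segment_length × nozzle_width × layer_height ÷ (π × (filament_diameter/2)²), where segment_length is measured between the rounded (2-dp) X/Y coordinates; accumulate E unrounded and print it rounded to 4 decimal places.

G0 X0.00 Y10.59 Z0.90
G1 X8.75 Y10.59 E0.2183
G1 X12.00 Y4.96 E0.3804
G1 X12.00 Y22.50 E0.8180
G1 X0.00 Y22.50 E1.1173
G1 X0.00 Y10.59 E1.4144

At z = 0.9 mm: the cube is present — its section is the full 12×22.5 rectangle; the r=10.5 cylinder at (3.5, 1.5) gives a regular 6-gon of circumradius 10.5 (constant along its height); the cube at (14.5, 15.5) (footprint 27.5×9) is included at this height; Subtracting the remaining from the first: starting from the 12×22.5 cube, the r=10.5 cylinder at (3.5, 1.5) partially overlaps it — only the 117.97 mm² overlap (of its 286.44 mm²) is removed, clipping the outline; the 27.5×9 cube at (14.5, 15.5) misses the remaining region (no effect) — 1 connected region. The outline is a single polygon with 5 vertices. Extrusion per mm of travel: 0.4 × 0.15 / (π × 0.875²) = 0.024945. Accumulating E over each segment gives final E = 1.4144.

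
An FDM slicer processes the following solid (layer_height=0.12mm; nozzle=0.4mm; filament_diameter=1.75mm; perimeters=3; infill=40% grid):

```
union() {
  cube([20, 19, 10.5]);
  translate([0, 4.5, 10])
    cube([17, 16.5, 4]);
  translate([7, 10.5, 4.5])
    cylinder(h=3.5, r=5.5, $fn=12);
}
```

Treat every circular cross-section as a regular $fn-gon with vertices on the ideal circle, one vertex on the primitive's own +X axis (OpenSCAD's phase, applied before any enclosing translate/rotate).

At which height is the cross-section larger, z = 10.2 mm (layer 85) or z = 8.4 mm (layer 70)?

layer 85 (z = 10.2 mm)

Layer 85 (z = 10.2): the cube (footprint 20×19) is included at this height (area 380.00 mm²); the 17×16.5 cube at (0, 4.5) contributes its full rectangle (area 280.50 mm²); the cylinder at (7, 10.5) does not reach this height (z outside [4.5, 8]); Taking the union: the regions partially overlap — summed areas 660.50 mm² minus the doubly-counted overlap 246.50 mm² gives 414.00 mm² — area = 414.00 mm². So its area = 414.00 mm². Layer 70 (z = 8.4): the cube (footprint 20×19) is included at this height (area 380.00 mm²); the cube at (0, 4.5) does not reach this height (z outside [10, 14]); the cylinder at (7, 10.5) does not reach this height (z outside [4.5, 8]); Taking the union: only the 20×19 cube is present, so the union is just that shape — area = 380.00 mm². So its area = 380.00 mm². Layer 85 is larger (414.00 vs 380.00 mm²).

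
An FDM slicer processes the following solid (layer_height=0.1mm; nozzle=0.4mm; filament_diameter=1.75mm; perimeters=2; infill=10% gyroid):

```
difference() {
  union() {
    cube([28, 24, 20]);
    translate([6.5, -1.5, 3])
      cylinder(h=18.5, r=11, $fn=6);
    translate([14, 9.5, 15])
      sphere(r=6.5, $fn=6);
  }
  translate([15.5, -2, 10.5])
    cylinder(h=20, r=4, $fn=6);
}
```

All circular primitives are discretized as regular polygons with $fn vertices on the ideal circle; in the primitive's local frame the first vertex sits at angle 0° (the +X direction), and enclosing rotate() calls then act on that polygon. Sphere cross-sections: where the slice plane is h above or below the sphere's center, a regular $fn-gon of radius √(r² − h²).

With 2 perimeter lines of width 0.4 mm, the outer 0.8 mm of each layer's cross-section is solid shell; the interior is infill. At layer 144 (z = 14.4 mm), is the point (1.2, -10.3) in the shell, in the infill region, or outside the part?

shell

At z = 14.4 mm: the cube (footprint 28×24) is included at this height; the r=11 cylinder at (6.5, -1.5) gives a regular 6-gon of circumradius 11 (constant along its height); the sphere at (14, 9.5): section is a regular 6-gon, circumradius = √(r²−h²) = √(6.5²−0.6²) = 6.472; Combining (union): the regions partially overlap (shared area 222.88 mm²), so overlapping operands fuse into one piece — 1 connected region; the r=4 cylinder at (15.5, -2) gives a regular 6-gon of circumradius 4 (constant along its height); Taking the first minus the rest: starting from that combined region, the r=4 cylinder at (15.5, -2) partially overlaps it — only the 30.07 mm² overlap (of its 41.57 mm²) is removed, clipping the outline — 1 connected region. Overall, the cross-section is a single solid region. The nearest boundary edge runs (1.00, -11.03)→(-4.50, -1.50); distance from the point to it = 0.54 mm. The point is inside the cross-section, 0.54 mm from the nearest boundary — within the 0.8 mm shell band (2 × 0.4).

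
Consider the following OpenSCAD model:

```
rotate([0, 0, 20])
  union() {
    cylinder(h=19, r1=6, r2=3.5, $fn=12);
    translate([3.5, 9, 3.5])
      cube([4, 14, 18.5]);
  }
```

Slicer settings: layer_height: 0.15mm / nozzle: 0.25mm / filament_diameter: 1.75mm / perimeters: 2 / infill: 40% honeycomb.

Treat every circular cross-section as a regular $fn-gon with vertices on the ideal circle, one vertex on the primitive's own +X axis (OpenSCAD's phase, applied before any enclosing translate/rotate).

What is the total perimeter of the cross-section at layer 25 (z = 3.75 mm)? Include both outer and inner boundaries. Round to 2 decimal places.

70.20 mm

At z = 3.75 mm: the cone contributes a regular 12-gon of circumradius 5.507 (interpolated between r1=6 and r2=3.5 at t=0.197) (perimeter = 2·12·5.507·sin(180°/12) = 34.20 mm); the 4×14 cube at (3.5, 9) contributes its full rectangle (perimeter 36.00 mm); Taking the union: the 2 present regions are separate (no shared area or edge), so areas and boundary lengths simply add and each stays a separate island — boundary = 70.20 mm; (whole slice rotated 20° about Z — lengths, areas and connectivity unchanged). Overall, the cross-section has 2 separate islands. Total boundary length (outer) = 70.20 mm.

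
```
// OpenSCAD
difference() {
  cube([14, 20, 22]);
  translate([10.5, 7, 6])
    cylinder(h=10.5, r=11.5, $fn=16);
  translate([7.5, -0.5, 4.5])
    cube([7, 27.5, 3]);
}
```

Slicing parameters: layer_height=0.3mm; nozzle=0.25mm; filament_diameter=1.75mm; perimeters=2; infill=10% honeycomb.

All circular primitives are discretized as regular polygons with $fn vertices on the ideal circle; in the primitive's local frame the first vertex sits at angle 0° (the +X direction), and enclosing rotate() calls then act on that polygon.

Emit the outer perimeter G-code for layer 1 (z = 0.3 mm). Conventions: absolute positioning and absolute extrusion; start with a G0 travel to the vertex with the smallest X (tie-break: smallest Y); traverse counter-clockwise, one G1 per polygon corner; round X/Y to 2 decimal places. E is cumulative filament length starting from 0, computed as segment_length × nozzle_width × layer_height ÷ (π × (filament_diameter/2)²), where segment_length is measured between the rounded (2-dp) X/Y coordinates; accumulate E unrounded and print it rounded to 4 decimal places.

At z = 0.3 mm: the 14×20 cube contributes its full rectangle; the cylinder at (10.5, 7) is absent (z outside [6, 16.5]); the cube at (7.5, -0.5) does not reach this height (z outside [4.5, 7.5]); After the difference (first − rest): none of the subtracted shapes is present at this height, so the 14×20 cube is unchanged — 1 connected region. The outline is a single polygon with 4 vertices. Extrusion per mm of travel: 0.25 × 0.3 / (π × 0.875²) = 0.031181. Accumulating E over each segment gives final E = 2.1203.

G0 X0.00 Y0.00 Z0.30
G1 X14.00 Y0.00 E0.4365
G1 X14.00 Y20.00 E1.0602
G1 X0.00 Y20.00 E1.4967
G1 X0.00 Y0.00 E2.1203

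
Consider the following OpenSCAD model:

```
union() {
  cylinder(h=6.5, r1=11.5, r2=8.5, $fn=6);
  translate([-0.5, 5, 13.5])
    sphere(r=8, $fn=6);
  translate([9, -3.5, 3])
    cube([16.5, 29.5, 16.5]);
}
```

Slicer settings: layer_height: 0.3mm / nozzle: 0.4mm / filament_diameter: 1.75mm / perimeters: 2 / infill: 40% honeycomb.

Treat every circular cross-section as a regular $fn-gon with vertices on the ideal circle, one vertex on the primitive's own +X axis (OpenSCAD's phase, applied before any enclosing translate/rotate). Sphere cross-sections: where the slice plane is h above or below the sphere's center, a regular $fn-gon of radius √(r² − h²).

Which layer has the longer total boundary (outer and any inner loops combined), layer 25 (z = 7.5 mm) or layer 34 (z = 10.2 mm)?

layer 34 (z = 10.2 mm)

Layer 25 (z = 7.5): the cone is absent (z outside [0, 6.5]); the r=8 sphere at (-0.5, 5) slices to a regular 6-gon of circumradius 5.292 (√(r²−h²) with h=6 from center) (perimeter = 2·6·5.292·sin(180°/6) = 31.75 mm); the cube at (9, -3.5) (footprint 16.5×29.5) is included at this height (perimeter 92.00 mm); Taking the union: the 2 present regions are separate (no shared area or edge), so areas and boundary lengths simply add and each stays a separate island — boundary = 123.75 mm. So its perimeter = 123.75 mm. Layer 34 (z = 10.2): the cone is absent (z outside [0, 6.5]); the r=8 sphere at (-0.5, 5) contributes a regular 6-gon of circumradius √(8²−3.3²) = 7.288 (perimeter = 2·6·7.288·sin(180°/6) = 43.73 mm); the 16.5×29.5 cube at (9, -3.5) contributes its full rectangle (perimeter 92.00 mm); Taking the union: the 2 present regions are separate (no shared area or edge), so areas and boundary lengths simply add and each stays a separate island — boundary = 135.73 mm. So its perimeter = 135.73 mm. Layer 34 is larger (135.73 vs 123.75 mm).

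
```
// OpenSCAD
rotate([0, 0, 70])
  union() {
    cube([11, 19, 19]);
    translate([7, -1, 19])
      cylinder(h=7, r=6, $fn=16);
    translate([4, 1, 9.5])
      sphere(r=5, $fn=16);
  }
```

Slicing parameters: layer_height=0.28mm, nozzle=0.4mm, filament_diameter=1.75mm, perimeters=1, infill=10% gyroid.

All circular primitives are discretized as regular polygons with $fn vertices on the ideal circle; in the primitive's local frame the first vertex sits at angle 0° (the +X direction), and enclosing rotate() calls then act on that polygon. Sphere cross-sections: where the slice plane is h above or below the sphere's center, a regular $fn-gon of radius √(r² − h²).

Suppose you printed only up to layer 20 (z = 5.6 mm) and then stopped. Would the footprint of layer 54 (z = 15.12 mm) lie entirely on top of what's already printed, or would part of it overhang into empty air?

Compare the two slices. At z = 5.6: the cube is present — its section is the full 11×19 rectangle (area 209.00 mm²); the cylinder at (7, -1) does not reach this height (z outside [19, 26]); the sphere at (4, 1): section is a regular 16-gon, circumradius = √(r²−h²) = √(5²−3.9²) = 3.129 (area = (16/2)·3.129²·sin(360°/16) = 29.97 mm²); Merging all regions: the regions partially overlap — summed areas 238.97 mm² minus the doubly-counted overlap 21.04 mm² gives 217.93 mm² — area = 217.93 mm²; (whole slice rotated 70° about Z — lengths, areas and connectivity unchanged). At z = 15.12: the cube is present — its section is the full 11×19 rectangle (area 209.00 mm²); the cylinder at (7, -1) is not intersected at this z (z outside [19, 26]); the sphere at (4, 1) is not intersected at this z (|z−center|=5.620 > r=5); Combining (union): only the 11×19 cube is present, so the union is just that shape — area = 209.00 mm²; (whole slice rotated 70° about Z — lengths, areas and connectivity unchanged). Checking containment: the cross-section at z = 15.12 is a subset of the cross-section at z = 5.6.

entirely on top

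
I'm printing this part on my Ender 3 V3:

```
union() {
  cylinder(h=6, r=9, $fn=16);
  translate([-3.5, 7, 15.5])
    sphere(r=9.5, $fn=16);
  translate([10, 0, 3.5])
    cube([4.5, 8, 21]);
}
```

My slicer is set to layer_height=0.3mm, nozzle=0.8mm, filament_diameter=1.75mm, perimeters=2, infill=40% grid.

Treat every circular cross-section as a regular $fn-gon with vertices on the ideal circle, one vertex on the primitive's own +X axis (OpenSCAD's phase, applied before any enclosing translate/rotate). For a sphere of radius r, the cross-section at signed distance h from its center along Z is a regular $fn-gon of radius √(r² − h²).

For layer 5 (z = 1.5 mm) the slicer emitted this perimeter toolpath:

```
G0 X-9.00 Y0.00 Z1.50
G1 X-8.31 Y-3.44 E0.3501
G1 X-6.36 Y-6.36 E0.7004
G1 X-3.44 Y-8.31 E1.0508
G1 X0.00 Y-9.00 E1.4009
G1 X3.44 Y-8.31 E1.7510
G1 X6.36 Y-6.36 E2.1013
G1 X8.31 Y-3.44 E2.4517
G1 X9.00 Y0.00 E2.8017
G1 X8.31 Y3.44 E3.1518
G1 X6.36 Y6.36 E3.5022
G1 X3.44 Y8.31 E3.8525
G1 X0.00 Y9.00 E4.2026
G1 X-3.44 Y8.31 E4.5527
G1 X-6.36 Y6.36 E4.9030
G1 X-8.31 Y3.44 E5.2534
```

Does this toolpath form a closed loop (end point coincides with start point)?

Start point (G0): (-9.00, 0.00). End point (last G1): the path does not return to the start — open.

no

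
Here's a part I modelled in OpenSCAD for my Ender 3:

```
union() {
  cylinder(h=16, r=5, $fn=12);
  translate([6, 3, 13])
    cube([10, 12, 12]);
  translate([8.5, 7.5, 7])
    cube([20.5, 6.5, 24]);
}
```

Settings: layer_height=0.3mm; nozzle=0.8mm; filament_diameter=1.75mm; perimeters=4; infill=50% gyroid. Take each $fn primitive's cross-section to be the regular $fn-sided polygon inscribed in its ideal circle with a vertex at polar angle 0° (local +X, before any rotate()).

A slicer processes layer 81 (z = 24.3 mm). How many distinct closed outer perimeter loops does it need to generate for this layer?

1

At z = 24.3 mm: the cylinder does not reach this height (z outside [0, 16]); the cube at (6, 3) (footprint 10×12) is included at this height; the 20.5×6.5 cube at (8.5, 7.5) contributes its full rectangle; Merging all regions: the regions partially overlap (shared area 48.75 mm²), so overlapping operands fuse into one piece — 1 connected region. The result has 1 disconnected region.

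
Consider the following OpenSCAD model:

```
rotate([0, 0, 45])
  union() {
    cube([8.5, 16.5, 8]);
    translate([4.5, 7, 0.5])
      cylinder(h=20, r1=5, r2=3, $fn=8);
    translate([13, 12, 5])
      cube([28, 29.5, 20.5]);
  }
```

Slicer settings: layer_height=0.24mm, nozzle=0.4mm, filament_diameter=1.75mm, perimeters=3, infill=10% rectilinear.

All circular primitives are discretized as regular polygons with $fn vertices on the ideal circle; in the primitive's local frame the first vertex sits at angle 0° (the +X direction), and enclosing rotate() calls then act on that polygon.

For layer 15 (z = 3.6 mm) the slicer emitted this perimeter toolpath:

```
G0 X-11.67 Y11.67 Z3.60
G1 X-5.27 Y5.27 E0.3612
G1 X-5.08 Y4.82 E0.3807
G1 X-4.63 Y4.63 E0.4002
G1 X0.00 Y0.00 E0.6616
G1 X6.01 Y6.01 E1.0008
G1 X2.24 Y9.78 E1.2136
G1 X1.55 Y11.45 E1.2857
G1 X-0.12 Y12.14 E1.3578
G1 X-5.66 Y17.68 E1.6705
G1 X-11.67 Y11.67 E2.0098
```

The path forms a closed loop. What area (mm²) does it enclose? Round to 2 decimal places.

141.51 mm²

Apply the shoelace formula to the sequence of (X, Y) vertices; enclosed area = 141.51 mm².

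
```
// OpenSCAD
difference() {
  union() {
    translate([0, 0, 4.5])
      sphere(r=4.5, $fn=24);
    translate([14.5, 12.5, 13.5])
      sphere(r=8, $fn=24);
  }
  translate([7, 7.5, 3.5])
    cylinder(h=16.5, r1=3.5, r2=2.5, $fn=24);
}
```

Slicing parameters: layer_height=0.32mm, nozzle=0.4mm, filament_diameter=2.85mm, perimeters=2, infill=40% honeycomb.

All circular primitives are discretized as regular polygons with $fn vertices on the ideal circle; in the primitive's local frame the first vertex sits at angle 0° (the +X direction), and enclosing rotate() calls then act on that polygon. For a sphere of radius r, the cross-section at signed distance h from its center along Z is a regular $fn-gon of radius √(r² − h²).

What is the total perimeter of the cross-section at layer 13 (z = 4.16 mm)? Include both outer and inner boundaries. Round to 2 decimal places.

At z = 4.16 mm: the sphere: section is a regular 24-gon, circumradius = √(r²−h²) = √(4.5²−0.34²) = 4.487 (perimeter = 2·24·4.487·sin(180°/24) = 28.11 mm); the sphere at (14.5, 12.5) is not intersected at this z (|z−center|=9.340 > r=8); Merging all regions: only the r=4.5 sphere is present, so the union is just that shape — boundary = 28.11 mm; the cone at (7, 7.5): at t=0.040 of its height the radius interpolates to r₁+(r₂−r₁)t = 3.460, giving a regular 24-gon of that circumradius (perimeter = 2·24·3.460·sin(180°/24) = 21.68 mm); After the difference (first − rest): starting from that combined region, the cone at (7, 7.5) misses the remaining region (no effect) — boundary = 28.11 mm. Overall, the cross-section is a single solid region. Total boundary length (outer) = 28.11 mm.

28.11 mm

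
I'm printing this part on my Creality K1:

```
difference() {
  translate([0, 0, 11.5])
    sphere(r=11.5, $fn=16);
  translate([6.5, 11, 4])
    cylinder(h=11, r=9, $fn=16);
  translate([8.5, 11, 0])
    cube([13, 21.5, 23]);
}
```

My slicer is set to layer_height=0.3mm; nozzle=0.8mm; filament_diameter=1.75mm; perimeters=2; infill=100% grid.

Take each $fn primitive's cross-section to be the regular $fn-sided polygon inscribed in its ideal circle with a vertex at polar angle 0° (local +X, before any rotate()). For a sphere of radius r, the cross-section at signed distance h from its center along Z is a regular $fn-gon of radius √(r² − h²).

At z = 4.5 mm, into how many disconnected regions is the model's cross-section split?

At z = 4.5 mm: the r=11.5 sphere contributes a regular 16-gon of circumradius √(11.5²−7²) = 9.124; the r=9 cylinder at (6.5, 11) contributes a regular 16-gon of circumradius 9; the cube at (8.5, 11) is present — its section is the full 13×21.5 rectangle; Taking the first minus the rest: starting from the r=11.5 sphere, the r=9 cylinder at (6.5, 11) partially overlaps it — only the 44.11 mm² overlap (of its 247.98 mm²) is removed, clipping the outline; the 13×21.5 cube at (8.5, 11) misses the remaining region (no effect) — 1 connected region. The result has 1 disconnected region.

1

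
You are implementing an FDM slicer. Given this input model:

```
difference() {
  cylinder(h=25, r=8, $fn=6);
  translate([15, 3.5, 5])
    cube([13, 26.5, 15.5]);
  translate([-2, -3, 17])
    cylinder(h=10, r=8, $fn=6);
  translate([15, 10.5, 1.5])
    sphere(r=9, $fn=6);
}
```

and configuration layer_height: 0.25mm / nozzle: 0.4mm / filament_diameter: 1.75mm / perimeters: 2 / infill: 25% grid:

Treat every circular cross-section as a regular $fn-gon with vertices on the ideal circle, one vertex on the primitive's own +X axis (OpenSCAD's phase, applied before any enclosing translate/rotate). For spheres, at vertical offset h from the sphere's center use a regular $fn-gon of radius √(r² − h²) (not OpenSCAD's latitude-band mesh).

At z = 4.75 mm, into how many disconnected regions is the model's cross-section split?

At z = 4.75 mm: the r=8 cylinder gives a regular 6-gon of circumradius 8 (constant along its height); the cube at (15, 3.5) does not reach this height (z outside [5, 20.5]); the cylinder at (-2, -3) does not reach this height (z outside [17, 27]); the r=9 sphere at (15, 10.5) slices to a regular 6-gon of circumradius 8.393 (√(r²−h²) with h=3.25 from center); Taking the first minus the rest: starting from the r=8 cylinder, the r=9 sphere at (15, 10.5) misses the remaining region (no effect) — 1 connected region. The result has 1 disconnected region.

1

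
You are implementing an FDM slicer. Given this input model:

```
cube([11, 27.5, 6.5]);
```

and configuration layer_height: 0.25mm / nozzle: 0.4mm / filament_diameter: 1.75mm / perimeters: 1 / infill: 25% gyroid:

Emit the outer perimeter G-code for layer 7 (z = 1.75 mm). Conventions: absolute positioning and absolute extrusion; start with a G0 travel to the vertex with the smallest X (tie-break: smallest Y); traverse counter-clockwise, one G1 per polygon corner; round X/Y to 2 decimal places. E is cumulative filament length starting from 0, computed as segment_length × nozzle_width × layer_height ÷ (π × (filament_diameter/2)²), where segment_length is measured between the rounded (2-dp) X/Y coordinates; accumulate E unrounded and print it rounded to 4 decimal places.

G0 X0.00 Y0.00 Z1.75
G1 X11.00 Y0.00 E0.4573
G1 X11.00 Y27.50 E1.6006
G1 X0.00 Y27.50 E2.0580
G1 X0.00 Y0.00 E3.2013

At z = 1.75 mm: the 11×27.5 cube contributes its full rectangle. The outline is a single polygon with 4 vertices. Extrusion per mm of travel: 0.4 × 0.25 / (π × 0.875²) = 0.041575. Accumulating E over each segment gives final E = 3.2013.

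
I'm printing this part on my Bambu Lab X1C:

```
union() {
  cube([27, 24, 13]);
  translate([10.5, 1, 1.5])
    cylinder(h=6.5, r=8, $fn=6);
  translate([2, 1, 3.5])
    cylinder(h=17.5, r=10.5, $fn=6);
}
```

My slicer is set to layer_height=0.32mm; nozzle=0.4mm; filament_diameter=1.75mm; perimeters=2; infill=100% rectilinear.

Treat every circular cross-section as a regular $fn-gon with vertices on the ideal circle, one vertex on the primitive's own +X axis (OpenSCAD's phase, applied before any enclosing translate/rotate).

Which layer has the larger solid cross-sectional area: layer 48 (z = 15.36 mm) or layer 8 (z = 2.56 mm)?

Layer 48 (z = 15.36): the cube is absent (z outside [0, 13]); the cylinder at (10.5, 1) is absent (z outside [1.5, 8]); the r=10.5 cylinder at (2, 1) contributes a regular 6-gon of circumradius 10.5 (area = (6/2)·10.500²·sin(360°/6) = 286.44 mm²); Merging all regions: only the r=10.5 cylinder at (2, 1) is present, so the union is just that shape — area = 286.44 mm². So its area = 286.44 mm². Layer 8 (z = 2.56): the cube is present — its section is the full 27×24 rectangle (area 648.00 mm²); the r=8 cylinder at (10.5, 1) gives a regular 6-gon of circumradius 8 (constant along its height) (area = (6/2)·8.000²·sin(360°/6) = 166.28 mm²); the cylinder at (2, 1) is absent (z outside [3.5, 21]); Merging all regions: the regions partially overlap — summed areas 814.28 mm² minus the doubly-counted overlap 98.56 mm² gives 715.72 mm² — area = 715.72 mm². So its area = 715.72 mm². Layer 8 is larger (715.72 vs 286.44 mm²).

layer 8 (z = 2.56 mm)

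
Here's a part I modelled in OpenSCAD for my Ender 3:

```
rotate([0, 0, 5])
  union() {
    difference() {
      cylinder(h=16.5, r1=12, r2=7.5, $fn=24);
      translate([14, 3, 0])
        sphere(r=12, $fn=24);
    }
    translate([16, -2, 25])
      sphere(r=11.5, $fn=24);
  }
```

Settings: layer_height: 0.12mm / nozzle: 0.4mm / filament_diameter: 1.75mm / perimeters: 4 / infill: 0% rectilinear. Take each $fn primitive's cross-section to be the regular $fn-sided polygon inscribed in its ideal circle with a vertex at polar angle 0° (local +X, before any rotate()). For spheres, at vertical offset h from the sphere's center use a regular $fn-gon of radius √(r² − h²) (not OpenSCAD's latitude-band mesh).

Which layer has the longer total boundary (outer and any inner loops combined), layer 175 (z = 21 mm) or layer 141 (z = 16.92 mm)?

layer 175 (z = 21 mm)

Layer 175 (z = 21): the cone is not intersected at this z (z outside [0, 16.5]); the sphere at (14, 3) is not intersected at this z (|z−center|=21.000 > r=12); After the difference (first − rest): the first operand is absent here, so nothing remains; the r=11.5 sphere at (16, -2) slices to a regular 24-gon of circumradius 10.782 (√(r²−h²) with h=4 from center) (perimeter = 2·24·10.782·sin(180°/24) = 67.55 mm); Combining (union): only the r=11.5 sphere at (16, -2) is present, so the union is just that shape — boundary = 67.55 mm; (rotated 5° about Z; rotation is an isometry so areas/perimeters/island counts are preserved). So its perimeter = 67.55 mm. Layer 141 (z = 16.92): the cone is not intersected at this z (z outside [0, 16.5]); the sphere at (14, 3) is absent (|z−center|=16.920 > r=12); Subtracting the remaining from the first: the first operand is absent here, so nothing remains; the r=11.5 sphere at (16, -2) contributes a regular 24-gon of circumradius √(11.5²−8.08²) = 8.183 (perimeter = 2·24·8.183·sin(180°/24) = 51.27 mm); Merging all regions: only the r=11.5 sphere at (16, -2) is present, so the union is just that shape — boundary = 51.27 mm; (whole slice rotated 5° about Z — lengths, areas and connectivity unchanged). So its perimeter = 51.27 mm. Layer 175 is larger (67.55 vs 51.27 mm).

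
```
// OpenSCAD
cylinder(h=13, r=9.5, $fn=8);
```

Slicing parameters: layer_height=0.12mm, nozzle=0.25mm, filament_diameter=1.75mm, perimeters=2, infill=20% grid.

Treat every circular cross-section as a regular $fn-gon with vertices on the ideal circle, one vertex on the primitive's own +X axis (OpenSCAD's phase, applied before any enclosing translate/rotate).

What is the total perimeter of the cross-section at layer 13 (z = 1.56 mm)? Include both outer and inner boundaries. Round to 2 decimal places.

58.17 mm

At z = 1.56 mm: the r=9.5 cylinder contributes a regular 8-gon of circumradius 9.5 (perimeter = 2·8·9.500·sin(180°/8) = 58.17 mm). Overall, the cross-section is a single solid region. Total boundary length (outer) = 58.17 mm.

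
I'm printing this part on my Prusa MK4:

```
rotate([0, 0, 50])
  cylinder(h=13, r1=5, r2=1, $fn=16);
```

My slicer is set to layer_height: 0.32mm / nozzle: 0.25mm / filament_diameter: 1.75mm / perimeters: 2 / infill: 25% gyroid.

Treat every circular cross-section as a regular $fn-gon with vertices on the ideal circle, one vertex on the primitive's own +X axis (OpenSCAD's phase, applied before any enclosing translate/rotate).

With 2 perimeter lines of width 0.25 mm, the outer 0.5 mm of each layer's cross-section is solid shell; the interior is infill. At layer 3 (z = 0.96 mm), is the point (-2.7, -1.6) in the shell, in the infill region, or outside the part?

At z = 0.96 mm: the cone (r1=5→r2=1) has section circumradius 4.705 here — a regular 16-gon; (whole slice rotated 50° about Z — lengths, areas and connectivity unchanged). Overall, the cross-section is a single solid region. Undo the 50° rotation: the query point maps to (-2.961, 1.040) in the un-rotated model frame. The nearest boundary edge runs (-4.35, 1.80)→(-4.70, 0.00); distance from the point to it = 1.51 mm. The point is inside the cross-section and 1.51 mm from the nearest boundary — more than the 0.5 mm shell width (2 × 0.25), so it's in the infill interior.

infill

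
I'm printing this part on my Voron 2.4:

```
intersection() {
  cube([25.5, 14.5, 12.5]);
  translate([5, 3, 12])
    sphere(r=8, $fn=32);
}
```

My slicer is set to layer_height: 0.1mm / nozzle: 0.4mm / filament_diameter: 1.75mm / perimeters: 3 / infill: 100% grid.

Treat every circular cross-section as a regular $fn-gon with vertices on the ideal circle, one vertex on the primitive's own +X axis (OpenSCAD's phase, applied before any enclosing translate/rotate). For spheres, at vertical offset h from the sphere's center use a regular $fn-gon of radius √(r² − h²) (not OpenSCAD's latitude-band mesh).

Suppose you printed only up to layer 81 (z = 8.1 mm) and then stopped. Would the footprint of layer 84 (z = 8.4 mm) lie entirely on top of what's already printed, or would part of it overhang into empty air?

Compare the two slices. At z = 8.1: the 25.5×14.5 cube contributes its full rectangle (area 369.75 mm²); the sphere at (5, 3): section is a regular 32-gon, circumradius = √(r²−h²) = √(8²−3.9²) = 6.985 (area = (32/2)·6.985²·sin(360°/32) = 152.30 mm²); Taking the intersection: the r=8 sphere at (5, 3) partially overlaps the 25.5×14.5 cube; clipping to the common part keeps 104.83 mm² — area = 104.83 mm². At z = 8.4: the 25.5×14.5 cube contributes its full rectangle (area 369.75 mm²); the sphere at (5, 3): section is a regular 32-gon, circumradius = √(r²−h²) = √(8²−3.6²) = 7.144 (area = (32/2)·7.144²·sin(360°/32) = 159.32 mm²); After intersecting: the r=8 sphere at (5, 3) partially overlaps the 25.5×14.5 cube; clipping to the common part keeps 107.96 mm² — area = 107.96 mm². Checking containment: at z = 8.4 the cross-section extends beyond the z = 8.1 cross-section by about 3.13 mm².

part overhangs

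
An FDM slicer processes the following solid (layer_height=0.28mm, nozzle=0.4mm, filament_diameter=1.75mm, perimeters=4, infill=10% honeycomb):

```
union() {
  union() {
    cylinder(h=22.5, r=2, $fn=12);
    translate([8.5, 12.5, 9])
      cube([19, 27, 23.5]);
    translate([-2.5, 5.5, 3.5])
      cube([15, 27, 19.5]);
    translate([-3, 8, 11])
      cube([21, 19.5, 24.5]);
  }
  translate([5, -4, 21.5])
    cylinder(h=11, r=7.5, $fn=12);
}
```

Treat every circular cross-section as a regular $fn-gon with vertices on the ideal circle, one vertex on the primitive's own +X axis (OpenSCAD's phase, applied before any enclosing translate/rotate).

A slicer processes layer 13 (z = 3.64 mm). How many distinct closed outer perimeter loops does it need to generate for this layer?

At z = 3.64 mm: the r=2 cylinder contributes a regular 12-gon of circumradius 2; the cube at (8.5, 12.5) is absent (z outside [9, 32.5]); the cube at (-2.5, 5.5) (footprint 15×27) is included at this height; the cube at (-3, 8) does not reach this height (z outside [11, 35.5]); Taking the union: the 2 present regions are separate (no shared area or edge), so areas and boundary lengths simply add and each stays a separate island — 2 connected regions; the cylinder at (5, -4) is absent (z outside [21.5, 32.5]); Taking the union: only the result so far is present, so the union is just that shape — 2 connected regions. The result has 2 disconnected regions.

2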